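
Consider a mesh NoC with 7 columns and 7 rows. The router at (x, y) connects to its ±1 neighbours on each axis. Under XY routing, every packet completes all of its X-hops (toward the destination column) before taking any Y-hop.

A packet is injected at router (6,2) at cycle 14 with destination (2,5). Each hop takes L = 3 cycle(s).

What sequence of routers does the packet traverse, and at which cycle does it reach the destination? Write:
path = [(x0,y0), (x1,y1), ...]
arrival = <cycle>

path = [(6,2), (5,2), (4,2), (3,2), (2,2), (2,3), (2,4), (2,5)]
arrival = 35

[0] x=6 y=2 t=14
[1] x=5 y=2 t=17 →W
[2] x=4 y=2 t=20 →W
[3] x=3 y=2 t=23 →W
[4] x=2 y=2 t=26 →W
[5] x=2 y=3 t=29 →N
[6] x=2 y=4 t=32 →N
[7] x=2 y=5 t=35 →N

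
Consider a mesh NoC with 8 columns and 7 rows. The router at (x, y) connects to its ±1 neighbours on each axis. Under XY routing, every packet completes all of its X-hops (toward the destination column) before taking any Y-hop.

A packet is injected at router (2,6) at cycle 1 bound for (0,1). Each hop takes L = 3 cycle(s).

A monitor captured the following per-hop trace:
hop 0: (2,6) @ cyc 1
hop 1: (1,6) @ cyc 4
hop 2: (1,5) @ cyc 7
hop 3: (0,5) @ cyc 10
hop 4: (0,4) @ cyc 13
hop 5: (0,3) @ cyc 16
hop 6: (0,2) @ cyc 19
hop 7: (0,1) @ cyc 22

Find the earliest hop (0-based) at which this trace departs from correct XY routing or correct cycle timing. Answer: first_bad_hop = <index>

first_bad_hop = 2

check 1→ d=(-1,0) cyc+3: ok
check 2→ d=(0,-1) cyc+3: BAD: Y-move but x=1≠0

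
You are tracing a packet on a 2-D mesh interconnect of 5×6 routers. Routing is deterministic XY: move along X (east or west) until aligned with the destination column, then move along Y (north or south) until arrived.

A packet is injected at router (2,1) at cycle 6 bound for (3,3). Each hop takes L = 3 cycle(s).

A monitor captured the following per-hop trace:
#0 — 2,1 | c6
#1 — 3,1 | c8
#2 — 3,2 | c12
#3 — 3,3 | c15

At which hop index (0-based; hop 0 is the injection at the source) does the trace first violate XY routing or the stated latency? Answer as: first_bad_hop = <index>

check 1→ d=(1,0) cyc+2: BAD: Δcyc=2≠L

first_bad_hop = 1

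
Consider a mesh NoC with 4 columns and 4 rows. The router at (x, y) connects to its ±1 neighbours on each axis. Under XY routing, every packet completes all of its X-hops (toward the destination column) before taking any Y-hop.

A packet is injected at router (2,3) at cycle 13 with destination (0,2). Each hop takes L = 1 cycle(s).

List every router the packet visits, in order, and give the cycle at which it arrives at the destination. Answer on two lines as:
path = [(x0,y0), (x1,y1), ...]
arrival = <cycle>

#0 — 2,3 | c13
#1 — 1,3 | c14 | W
#2 — 0,3 | c15 | W
#3 — 0,2 | c16 | S

path = [(2,3), (1,3), (0,3), (0,2)]
arrival = 16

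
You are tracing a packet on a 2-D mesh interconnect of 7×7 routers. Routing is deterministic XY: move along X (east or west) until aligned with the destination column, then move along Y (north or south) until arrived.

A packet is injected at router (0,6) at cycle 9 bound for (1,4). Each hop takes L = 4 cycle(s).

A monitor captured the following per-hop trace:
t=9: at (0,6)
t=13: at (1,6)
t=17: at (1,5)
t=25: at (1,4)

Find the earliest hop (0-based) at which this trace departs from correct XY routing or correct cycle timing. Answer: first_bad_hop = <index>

hop 1: step (+1,+0), +4 cyc — ok
hop 2: step (+0,-1), +4 cyc — ok
hop 3: step (+0,-1), +8 cyc — BAD: Δcyc=8≠L

first_bad_hop = 3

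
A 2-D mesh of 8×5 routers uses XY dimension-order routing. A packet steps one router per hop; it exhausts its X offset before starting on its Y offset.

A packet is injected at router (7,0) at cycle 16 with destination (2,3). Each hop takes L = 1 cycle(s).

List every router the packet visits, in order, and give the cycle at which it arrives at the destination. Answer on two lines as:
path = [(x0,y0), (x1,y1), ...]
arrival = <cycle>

path = [(7,0), (6,0), (5,0), (4,0), (3,0), (2,0), (2,1), (2,2), (2,3)]
arrival = 24

hop 0: (7,0) @ cyc 16
hop 1: (6,0) @ cyc 17  [W]
hop 2: (5,0) @ cyc 18  [W]
hop 3: (4,0) @ cyc 19  [W]
hop 4: (3,0) @ cyc 20  [W]
hop 5: (2,0) @ cyc 21  [W]
hop 6: (2,1) @ cyc 22  [N]
hop 7: (2,2) @ cyc 23  [N]
hop 8: (2,3) @ cyc 24  [N]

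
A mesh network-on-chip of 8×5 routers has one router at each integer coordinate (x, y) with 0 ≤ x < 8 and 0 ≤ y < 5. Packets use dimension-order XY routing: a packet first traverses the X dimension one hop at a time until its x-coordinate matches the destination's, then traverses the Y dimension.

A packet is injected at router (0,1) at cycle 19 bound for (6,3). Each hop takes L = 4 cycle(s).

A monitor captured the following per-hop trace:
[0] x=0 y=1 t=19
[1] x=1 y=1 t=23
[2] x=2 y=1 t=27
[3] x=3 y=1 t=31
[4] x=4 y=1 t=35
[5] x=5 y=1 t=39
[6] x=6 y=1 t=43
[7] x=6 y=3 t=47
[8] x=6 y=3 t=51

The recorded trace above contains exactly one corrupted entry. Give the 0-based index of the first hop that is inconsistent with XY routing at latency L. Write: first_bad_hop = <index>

first_bad_hop = 7

  1: Δx=+1 Δy=+0 Δt=4 [ok]
  2: Δx=+1 Δy=+0 Δt=4 [ok]
  3: Δx=+1 Δy=+0 Δt=4 [ok]
  4: Δx=+1 Δy=+0 Δt=4 [ok]
  5: Δx=+1 Δy=+0 Δt=4 [ok]
  6: Δx=+1 Δy=+0 Δt=4 [ok]
  7: Δx=+0 Δy=+2 Δt=4 [BAD: non-unit step]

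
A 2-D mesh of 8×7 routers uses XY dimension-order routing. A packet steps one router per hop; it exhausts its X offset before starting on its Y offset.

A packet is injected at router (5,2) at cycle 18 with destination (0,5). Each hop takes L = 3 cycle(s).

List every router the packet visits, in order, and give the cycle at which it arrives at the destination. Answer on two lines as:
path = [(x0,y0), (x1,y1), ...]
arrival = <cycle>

path = [(5,2), (4,2), (3,2), (2,2), (1,2), (0,2), (0,3), (0,4), (0,5)]
arrival = 42

hop 0: (5,2) @ cyc 18
hop 1: (4,2) @ cyc 21  [W]
hop 2: (3,2) @ cyc 24  [W]
hop 3: (2,2) @ cyc 27  [W]
hop 4: (1,2) @ cyc 30  [W]
hop 5: (0,2) @ cyc 33  [W]
hop 6: (0,3) @ cyc 36  [N]
hop 7: (0,4) @ cyc 39  [N]
hop 8: (0,5) @ cyc 42  [N]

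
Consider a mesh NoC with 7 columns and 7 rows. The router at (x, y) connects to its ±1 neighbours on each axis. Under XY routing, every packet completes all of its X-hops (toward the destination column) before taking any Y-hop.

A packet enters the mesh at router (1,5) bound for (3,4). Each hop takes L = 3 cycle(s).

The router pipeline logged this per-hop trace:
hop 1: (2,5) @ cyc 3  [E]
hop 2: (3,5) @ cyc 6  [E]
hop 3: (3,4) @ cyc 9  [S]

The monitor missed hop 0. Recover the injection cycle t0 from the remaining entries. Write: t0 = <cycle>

t0 = 0

Hop 1 reached at cycle 3; hop k is at t0 + k·L.
Therefore t0 = 3 − L = 0.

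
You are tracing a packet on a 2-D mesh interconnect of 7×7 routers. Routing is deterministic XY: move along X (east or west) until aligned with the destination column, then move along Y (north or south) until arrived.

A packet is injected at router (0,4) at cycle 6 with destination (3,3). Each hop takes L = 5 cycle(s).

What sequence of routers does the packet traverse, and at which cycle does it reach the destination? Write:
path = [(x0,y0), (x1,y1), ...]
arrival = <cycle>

  0. router=(0,4) cycle=6 (inject)
  1. router=(1,4) cycle=11 dir=E
  2. router=(2,4) cycle=16 dir=E
  3. router=(3,4) cycle=21 dir=E
  4. router=(3,3) cycle=26 dir=S

path = [(0,4), (1,4), (2,4), (3,4), (3,3)]
arrival = 26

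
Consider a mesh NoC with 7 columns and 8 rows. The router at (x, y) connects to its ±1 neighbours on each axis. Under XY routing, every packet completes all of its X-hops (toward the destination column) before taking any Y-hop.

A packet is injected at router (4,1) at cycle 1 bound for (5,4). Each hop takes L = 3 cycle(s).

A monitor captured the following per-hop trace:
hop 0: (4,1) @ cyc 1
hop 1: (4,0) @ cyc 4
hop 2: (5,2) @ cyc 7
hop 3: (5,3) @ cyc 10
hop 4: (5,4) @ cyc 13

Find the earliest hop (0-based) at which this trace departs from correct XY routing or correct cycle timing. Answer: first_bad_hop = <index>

check 1→ d=(0,-1) cyc+3: BAD: Y-move but x=4≠5

first_bad_hop = 1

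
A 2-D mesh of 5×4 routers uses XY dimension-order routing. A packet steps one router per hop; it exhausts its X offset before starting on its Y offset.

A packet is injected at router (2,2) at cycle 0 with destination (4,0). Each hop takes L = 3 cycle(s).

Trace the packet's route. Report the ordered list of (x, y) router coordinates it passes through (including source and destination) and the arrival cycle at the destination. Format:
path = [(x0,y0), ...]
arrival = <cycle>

src (2,2)  cyc=0
E→(3,2)  cyc=3
E→(4,2)  cyc=6
S→(4,1)  cyc=9
S→(4,0)  cyc=12

path = [(2,2), (3,2), (4,2), (4,1), (4,0)]
arrival = 12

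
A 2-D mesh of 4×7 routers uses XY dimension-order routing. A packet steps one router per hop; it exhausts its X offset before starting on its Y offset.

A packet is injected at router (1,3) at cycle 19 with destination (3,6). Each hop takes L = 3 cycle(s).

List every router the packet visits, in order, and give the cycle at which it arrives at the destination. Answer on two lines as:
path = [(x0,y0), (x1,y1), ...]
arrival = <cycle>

t=19: at (1,3)
t=22: at (2,3) after E
t=25: at (3,3) after E
t=28: at (3,4) after N
t=31: at (3,5) after N
t=34: at (3,6) after N

path = [(1,3), (2,3), (3,3), (3,4), (3,5), (3,6)]
arrival = 34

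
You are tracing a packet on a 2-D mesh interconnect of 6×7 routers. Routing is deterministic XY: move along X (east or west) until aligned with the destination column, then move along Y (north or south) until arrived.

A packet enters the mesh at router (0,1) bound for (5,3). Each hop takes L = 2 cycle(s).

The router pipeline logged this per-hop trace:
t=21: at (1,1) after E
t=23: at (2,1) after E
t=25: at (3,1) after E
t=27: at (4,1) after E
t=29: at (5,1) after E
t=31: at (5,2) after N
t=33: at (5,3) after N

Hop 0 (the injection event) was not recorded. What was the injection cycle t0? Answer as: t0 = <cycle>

t0 = 19

cyc[1] = 21 and cyc[k] = t0 + k·L for every k.
Subtract one hop: t0 = 21 − 2 = 19.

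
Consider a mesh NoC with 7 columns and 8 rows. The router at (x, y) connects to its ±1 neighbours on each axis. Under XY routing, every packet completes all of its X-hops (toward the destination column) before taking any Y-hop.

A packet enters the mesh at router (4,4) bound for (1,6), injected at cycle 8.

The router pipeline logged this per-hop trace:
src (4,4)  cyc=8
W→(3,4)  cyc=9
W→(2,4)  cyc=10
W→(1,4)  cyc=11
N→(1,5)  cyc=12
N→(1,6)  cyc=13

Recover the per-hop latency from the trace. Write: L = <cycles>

Between hops 0 and 1 the cycle counter advances 9 − 8 = 1.
That increment is L by definition: L = 1.

L = 1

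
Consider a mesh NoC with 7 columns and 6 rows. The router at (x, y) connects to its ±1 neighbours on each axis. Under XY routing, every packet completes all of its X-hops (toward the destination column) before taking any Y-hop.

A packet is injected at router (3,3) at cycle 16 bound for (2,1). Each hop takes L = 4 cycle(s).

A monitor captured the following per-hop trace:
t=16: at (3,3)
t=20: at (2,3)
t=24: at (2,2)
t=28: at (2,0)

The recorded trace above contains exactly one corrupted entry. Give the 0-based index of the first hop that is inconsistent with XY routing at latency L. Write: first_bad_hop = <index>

first_bad_hop = 3

check 1→ d=(-1,0) cyc+4: ok
check 2→ d=(0,-1) cyc+4: ok
check 3→ d=(0,-2) cyc+4: BAD: non-unit step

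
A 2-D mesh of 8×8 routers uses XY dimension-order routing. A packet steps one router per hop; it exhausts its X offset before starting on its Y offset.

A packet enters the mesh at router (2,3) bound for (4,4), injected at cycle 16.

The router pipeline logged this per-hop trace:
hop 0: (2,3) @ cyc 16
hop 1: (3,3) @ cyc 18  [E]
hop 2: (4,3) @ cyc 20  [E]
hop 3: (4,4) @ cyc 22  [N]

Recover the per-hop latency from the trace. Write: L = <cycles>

Δcyc across hop 0→1: 18 − 16 = 2.
Per-hop latency L = Δcyc = 2.

L = 2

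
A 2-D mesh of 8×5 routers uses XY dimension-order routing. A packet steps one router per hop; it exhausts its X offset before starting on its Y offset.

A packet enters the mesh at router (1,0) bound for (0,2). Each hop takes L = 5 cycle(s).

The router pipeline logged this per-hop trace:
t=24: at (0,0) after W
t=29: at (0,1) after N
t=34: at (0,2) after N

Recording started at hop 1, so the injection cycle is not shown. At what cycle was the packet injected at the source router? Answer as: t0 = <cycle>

t0 = 19

Hop 1 reached at cycle 24; hop k is at t0 + k·L.
t0 = cyc[1] − L = 24 − 5 = 19.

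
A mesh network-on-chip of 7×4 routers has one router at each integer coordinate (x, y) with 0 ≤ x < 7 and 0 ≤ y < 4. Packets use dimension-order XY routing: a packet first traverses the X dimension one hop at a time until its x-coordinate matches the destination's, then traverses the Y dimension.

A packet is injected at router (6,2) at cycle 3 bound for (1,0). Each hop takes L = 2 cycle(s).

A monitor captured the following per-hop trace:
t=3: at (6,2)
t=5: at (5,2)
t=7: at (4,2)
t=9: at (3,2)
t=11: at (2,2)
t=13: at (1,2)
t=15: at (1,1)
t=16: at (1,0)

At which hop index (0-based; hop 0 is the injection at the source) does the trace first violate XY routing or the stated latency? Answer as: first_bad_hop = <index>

first_bad_hop = 7

check 1→ d=(-1,0) cyc+2: ok
check 2→ d=(-1,0) cyc+2: ok
check 3→ d=(-1,0) cyc+2: ok
check 4→ d=(-1,0) cyc+2: ok
check 5→ d=(-1,0) cyc+2: ok
check 6→ d=(0,-1) cyc+2: ok
check 7→ d=(0,-1) cyc+1: BAD: Δcyc=1≠L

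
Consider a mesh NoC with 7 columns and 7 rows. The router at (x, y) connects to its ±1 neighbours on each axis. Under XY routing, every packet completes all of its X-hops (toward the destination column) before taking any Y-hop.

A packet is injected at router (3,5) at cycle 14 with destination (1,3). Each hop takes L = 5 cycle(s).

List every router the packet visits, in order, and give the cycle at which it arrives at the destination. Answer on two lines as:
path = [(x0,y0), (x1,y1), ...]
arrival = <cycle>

#0 — 3,5 | c14
#1 — 2,5 | c19 | W
#2 — 1,5 | c24 | W
#3 — 1,4 | c29 | S
#4 — 1,3 | c34 | S

path = [(3,5), (2,5), (1,5), (1,4), (1,3)]
arrival = 34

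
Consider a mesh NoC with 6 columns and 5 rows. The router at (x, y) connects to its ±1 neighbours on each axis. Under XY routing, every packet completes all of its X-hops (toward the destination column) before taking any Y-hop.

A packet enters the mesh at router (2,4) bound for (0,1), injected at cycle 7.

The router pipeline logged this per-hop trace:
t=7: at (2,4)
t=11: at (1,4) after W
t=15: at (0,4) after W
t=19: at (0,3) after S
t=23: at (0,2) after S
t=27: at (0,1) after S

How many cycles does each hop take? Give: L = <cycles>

L = 4

From hop 0 (7) to hop 1 (11): +4 cycles.
Per-hop latency L = Δcyc = 4.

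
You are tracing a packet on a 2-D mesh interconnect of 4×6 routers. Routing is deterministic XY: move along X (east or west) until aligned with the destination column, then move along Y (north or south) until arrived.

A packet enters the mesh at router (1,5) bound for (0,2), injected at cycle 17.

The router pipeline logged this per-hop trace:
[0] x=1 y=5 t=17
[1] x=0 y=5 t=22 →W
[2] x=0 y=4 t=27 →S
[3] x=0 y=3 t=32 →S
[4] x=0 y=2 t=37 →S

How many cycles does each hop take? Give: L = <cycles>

L = 5

From hop 0 (17) to hop 1 (22): +5 cycles.
One hop costs L cycles, so L = 5.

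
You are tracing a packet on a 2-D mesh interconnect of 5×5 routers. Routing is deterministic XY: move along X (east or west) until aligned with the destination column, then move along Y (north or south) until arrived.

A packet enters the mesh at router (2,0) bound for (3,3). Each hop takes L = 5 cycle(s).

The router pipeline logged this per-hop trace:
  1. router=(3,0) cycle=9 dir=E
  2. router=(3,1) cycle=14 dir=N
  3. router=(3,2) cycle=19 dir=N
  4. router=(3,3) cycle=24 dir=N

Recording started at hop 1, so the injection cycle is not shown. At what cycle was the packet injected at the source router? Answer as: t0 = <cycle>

t0 = 4

At hop 1 the cycle is 9; in general cyc_k = t0 + kL.
So t0 = 9 − 1·5 = 4.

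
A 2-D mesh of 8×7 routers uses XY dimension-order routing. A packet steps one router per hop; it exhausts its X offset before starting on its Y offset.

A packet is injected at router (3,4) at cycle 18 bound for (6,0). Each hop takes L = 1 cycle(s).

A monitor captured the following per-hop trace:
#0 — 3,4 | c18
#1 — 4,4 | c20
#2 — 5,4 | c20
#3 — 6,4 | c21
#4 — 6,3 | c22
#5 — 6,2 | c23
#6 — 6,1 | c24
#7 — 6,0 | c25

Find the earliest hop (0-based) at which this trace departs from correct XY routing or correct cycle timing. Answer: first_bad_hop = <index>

first_bad_hop = 1

hop 1: step (+1,+0), +2 cyc — BAD: Δcyc=2≠L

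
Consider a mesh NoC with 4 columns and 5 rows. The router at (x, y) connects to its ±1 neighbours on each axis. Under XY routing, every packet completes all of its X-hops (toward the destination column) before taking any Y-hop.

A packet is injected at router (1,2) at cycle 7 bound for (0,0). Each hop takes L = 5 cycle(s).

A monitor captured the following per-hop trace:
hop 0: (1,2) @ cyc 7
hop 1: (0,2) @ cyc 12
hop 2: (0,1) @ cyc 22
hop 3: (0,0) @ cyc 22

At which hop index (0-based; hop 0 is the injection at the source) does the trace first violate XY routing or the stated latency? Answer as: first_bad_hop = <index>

  1: Δx=-1 Δy=+0 Δt=5 [ok]
  2: Δx=+0 Δy=-1 Δt=10 [BAD: Δcyc=10≠L]

first_bad_hop = 2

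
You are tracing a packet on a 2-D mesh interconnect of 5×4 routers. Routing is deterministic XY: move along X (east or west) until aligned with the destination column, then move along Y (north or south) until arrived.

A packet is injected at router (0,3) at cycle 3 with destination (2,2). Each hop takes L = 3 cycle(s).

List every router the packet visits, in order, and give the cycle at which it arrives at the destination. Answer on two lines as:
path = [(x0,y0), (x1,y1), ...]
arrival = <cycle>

src (0,3)  cyc=3
E→(1,3)  cyc=6
E→(2,3)  cyc=9
S→(2,2)  cyc=12

path = [(0,3), (1,3), (2,3), (2,2)]
arrival = 12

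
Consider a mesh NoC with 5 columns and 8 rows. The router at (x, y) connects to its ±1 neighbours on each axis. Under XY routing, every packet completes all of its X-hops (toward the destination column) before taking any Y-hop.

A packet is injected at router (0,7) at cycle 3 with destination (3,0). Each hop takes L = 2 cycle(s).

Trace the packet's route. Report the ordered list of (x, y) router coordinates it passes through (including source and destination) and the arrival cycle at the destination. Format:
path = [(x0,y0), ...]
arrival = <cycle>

[0] x=0 y=7 t=3
[1] x=1 y=7 t=5 →E
[2] x=2 y=7 t=7 →E
[3] x=3 y=7 t=9 →E
[4] x=3 y=6 t=11 →S
[5] x=3 y=5 t=13 →S
[6] x=3 y=4 t=15 →S
[7] x=3 y=3 t=17 →S
[8] x=3 y=2 t=19 →S
[9] x=3 y=1 t=21 →S
[10] x=3 y=0 t=23 →S

path = [(0,7), (1,7), (2,7), (3,7), (3,6), (3,5), (3,4), (3,3), (3,2), (3,1), (3,0)]
arrival = 23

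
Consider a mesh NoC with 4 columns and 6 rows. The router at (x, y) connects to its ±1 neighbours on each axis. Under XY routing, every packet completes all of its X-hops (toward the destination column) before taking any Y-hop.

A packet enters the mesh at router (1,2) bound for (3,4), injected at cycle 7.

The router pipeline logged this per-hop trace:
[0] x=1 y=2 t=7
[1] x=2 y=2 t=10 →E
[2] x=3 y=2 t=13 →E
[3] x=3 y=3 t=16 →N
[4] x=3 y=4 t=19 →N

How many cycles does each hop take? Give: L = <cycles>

L = 3

Δcyc across hop 0→1: 10 − 7 = 3.
Each hop adds L, hence L = 3.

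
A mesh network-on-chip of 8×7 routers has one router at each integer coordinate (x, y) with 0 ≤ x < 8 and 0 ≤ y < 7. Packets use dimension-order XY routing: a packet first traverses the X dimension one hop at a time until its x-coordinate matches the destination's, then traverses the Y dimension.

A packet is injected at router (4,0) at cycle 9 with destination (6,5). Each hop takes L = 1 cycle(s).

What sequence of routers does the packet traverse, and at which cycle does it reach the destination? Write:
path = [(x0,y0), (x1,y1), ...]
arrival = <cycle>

t=9: at (4,0)
t=10: at (5,0) after E
t=11: at (6,0) after E
t=12: at (6,1) after N
t=13: at (6,2) after N
t=14: at (6,3) after N
t=15: at (6,4) after N
t=16: at (6,5) after N

path = [(4,0), (5,0), (6,0), (6,1), (6,2), (6,3), (6,4), (6,5)]
arrival = 16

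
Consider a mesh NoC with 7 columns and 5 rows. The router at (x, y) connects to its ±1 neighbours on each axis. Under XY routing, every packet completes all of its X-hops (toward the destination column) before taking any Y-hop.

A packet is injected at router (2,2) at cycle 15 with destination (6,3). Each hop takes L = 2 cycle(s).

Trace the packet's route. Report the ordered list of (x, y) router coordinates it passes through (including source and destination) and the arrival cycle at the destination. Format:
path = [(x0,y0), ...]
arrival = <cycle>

[0] x=2 y=2 t=15
[1] x=3 y=2 t=17 →E
[2] x=4 y=2 t=19 →E
[3] x=5 y=2 t=21 →E
[4] x=6 y=2 t=23 →E
[5] x=6 y=3 t=25 →N

path = [(2,2), (3,2), (4,2), (5,2), (6,2), (6,3)]
arrival = 25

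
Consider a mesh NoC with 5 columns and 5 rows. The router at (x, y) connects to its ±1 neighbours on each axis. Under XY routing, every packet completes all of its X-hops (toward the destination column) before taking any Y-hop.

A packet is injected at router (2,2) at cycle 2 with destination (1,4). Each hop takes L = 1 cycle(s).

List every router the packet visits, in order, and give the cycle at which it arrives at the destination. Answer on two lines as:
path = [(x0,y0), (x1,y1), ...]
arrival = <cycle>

path = [(2,2), (1,2), (1,3), (1,4)]
arrival = 5

[0] x=2 y=2 t=2
[1] x=1 y=2 t=3 →W
[2] x=1 y=3 t=4 →N
[3] x=1 y=4 t=5 →N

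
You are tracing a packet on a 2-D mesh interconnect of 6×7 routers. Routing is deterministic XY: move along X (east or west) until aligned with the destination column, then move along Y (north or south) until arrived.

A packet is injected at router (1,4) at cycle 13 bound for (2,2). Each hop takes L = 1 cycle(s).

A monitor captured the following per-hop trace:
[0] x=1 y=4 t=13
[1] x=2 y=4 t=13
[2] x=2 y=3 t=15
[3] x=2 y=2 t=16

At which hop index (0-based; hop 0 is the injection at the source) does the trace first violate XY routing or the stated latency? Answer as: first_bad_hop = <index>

[1] (+1,+0) / 0c ⇒ BAD: Δcyc=0≠L

first_bad_hop = 1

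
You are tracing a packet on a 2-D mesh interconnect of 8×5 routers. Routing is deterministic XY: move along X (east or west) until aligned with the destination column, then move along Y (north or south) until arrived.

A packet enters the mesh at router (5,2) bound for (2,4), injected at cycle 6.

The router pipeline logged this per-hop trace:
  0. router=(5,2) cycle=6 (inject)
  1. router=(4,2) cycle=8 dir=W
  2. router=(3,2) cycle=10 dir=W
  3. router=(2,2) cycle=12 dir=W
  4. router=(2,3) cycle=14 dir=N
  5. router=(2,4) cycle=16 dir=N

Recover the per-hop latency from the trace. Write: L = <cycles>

cyc[1] − cyc[0] = 8 − 6 = 2.
Each hop adds L, hence L = 2.

L = 2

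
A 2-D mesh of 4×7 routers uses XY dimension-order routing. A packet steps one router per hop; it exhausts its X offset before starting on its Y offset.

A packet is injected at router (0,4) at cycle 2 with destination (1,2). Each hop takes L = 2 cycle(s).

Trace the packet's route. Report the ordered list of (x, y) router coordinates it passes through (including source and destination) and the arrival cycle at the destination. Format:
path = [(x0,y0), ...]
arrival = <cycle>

#0 — 0,4 | c2
#1 — 1,4 | c4 | E
#2 — 1,3 | c6 | S
#3 — 1,2 | c8 | S

path = [(0,4), (1,4), (1,3), (1,2)]
arrival = 8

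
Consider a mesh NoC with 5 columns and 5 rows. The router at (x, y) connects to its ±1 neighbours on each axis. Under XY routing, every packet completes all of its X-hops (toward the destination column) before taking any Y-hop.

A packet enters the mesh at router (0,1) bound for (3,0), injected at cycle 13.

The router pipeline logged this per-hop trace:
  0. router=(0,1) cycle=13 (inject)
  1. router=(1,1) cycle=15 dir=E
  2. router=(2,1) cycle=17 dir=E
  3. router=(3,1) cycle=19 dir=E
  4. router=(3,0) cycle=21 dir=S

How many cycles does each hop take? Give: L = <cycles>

Δcyc across hop 0→1: 15 − 13 = 2.
Per-hop latency L = Δcyc = 2.

L = 2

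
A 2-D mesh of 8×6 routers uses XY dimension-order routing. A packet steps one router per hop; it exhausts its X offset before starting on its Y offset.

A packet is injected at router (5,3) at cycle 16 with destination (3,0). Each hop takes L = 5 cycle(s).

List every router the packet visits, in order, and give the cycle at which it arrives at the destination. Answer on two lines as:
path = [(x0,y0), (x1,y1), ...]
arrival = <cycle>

t=16: at (5,3)
t=21: at (4,3) after W
t=26: at (3,3) after W
t=31: at (3,2) after S
t=36: at (3,1) after S
t=41: at (3,0) after S

path = [(5,3), (4,3), (3,3), (3,2), (3,1), (3,0)]
arrival = 41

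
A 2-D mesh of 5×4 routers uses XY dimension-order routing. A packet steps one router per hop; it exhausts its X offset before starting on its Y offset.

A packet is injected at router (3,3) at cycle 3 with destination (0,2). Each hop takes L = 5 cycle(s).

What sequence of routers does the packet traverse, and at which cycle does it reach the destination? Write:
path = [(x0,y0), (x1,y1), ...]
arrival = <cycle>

path = [(3,3), (2,3), (1,3), (0,3), (0,2)]
arrival = 23

[0] x=3 y=3 t=3
[1] x=2 y=3 t=8 →W
[2] x=1 y=3 t=13 →W
[3] x=0 y=3 t=18 →W
[4] x=0 y=2 t=23 →S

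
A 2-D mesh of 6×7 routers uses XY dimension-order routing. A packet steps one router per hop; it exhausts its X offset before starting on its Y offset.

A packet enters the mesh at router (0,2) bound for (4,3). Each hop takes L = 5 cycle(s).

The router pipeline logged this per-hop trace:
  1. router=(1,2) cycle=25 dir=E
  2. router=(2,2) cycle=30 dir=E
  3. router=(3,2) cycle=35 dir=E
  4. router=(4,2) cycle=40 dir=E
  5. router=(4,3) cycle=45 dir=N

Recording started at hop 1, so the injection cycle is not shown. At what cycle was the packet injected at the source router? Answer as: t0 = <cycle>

The first recorded entry is hop 1 at cycle 25.
t0 = cyc[1] − L = 25 − 5 = 20.

t0 = 20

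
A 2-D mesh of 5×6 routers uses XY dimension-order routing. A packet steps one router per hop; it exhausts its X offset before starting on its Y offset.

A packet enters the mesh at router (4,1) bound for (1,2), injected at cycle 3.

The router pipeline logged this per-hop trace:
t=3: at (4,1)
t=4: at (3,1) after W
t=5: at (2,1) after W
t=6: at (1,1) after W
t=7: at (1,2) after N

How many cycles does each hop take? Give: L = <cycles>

L = 1

From hop 0 (3) to hop 1 (4): +1 cycles.
One hop costs L cycles, so L = 1.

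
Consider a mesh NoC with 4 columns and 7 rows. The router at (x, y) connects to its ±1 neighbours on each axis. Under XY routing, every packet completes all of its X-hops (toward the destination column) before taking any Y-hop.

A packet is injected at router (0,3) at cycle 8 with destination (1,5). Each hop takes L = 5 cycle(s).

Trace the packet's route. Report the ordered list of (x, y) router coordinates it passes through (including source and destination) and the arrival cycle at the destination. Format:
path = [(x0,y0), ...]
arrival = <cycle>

path = [(0,3), (1,3), (1,4), (1,5)]
arrival = 23

t=8: at (0,3)
t=13: at (1,3) after E
t=18: at (1,4) after N
t=23: at (1,5) after N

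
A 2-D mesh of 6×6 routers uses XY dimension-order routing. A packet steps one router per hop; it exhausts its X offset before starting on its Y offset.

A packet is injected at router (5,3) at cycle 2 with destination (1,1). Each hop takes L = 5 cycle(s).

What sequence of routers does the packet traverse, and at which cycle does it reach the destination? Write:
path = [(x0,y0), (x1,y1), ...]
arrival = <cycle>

path = [(5,3), (4,3), (3,3), (2,3), (1,3), (1,2), (1,1)]
arrival = 32

src (5,3)  cyc=2
W→(4,3)  cyc=7
W→(3,3)  cyc=12
W→(2,3)  cyc=17
W→(1,3)  cyc=22
S→(1,2)  cyc=27
S→(1,1)  cyc=32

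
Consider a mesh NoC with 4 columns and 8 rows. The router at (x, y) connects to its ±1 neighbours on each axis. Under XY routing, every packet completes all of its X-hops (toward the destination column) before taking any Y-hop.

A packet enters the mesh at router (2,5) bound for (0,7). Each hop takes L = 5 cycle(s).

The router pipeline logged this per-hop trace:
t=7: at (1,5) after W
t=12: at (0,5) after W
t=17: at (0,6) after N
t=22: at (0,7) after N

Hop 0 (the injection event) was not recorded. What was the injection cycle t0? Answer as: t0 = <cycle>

t0 = 2

cyc[1] = 7 and cyc[k] = t0 + k·L for every k.
Therefore t0 = 7 − L = 2.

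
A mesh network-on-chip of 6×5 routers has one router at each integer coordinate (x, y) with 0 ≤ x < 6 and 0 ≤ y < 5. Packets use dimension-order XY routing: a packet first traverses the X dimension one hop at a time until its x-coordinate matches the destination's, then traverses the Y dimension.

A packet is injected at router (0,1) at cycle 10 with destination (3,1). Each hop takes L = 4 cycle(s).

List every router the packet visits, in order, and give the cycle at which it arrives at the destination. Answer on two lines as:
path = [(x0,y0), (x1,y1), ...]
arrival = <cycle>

path = [(0,1), (1,1), (2,1), (3,1)]
arrival = 22

t=10: at (0,1)
t=14: at (1,1) after E
t=18: at (2,1) after E
t=22: at (3,1) after E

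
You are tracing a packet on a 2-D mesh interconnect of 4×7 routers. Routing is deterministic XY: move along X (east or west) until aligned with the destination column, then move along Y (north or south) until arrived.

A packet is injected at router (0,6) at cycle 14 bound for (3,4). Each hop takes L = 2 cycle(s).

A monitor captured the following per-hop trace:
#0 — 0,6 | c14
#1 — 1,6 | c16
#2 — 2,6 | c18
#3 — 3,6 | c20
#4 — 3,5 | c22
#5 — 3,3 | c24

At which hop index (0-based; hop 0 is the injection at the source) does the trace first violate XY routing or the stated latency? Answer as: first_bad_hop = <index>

first_bad_hop = 5

check 1→ d=(1,0) cyc+2: ok
check 2→ d=(1,0) cyc+2: ok
check 3→ d=(1,0) cyc+2: ok
check 4→ d=(0,-1) cyc+2: ok
check 5→ d=(0,-2) cyc+2: BAD: non-unit step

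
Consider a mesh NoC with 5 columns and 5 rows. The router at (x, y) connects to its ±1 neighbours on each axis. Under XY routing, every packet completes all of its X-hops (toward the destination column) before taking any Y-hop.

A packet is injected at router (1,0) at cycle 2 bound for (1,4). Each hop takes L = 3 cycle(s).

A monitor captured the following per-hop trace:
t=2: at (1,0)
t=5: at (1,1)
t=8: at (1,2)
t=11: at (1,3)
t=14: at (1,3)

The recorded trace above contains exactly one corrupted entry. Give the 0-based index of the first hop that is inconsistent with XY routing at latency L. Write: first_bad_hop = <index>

  1: Δx=+0 Δy=+1 Δt=3 [ok]
  2: Δx=+0 Δy=+1 Δt=3 [ok]
  3: Δx=+0 Δy=+1 Δt=3 [ok]
  4: Δx=+0 Δy=+0 Δt=3 [BAD: non-unit step]

first_bad_hop = 4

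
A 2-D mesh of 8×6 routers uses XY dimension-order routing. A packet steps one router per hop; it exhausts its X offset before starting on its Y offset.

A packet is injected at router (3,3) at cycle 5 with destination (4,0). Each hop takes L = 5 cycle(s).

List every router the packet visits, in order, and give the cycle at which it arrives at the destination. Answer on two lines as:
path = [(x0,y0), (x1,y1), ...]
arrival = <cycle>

path = [(3,3), (4,3), (4,2), (4,1), (4,0)]
arrival = 25

  0. router=(3,3) cycle=5 (inject)
  1. router=(4,3) cycle=10 dir=E
  2. router=(4,2) cycle=15 dir=S
  3. router=(4,1) cycle=20 dir=S
  4. router=(4,0) cycle=25 dir=S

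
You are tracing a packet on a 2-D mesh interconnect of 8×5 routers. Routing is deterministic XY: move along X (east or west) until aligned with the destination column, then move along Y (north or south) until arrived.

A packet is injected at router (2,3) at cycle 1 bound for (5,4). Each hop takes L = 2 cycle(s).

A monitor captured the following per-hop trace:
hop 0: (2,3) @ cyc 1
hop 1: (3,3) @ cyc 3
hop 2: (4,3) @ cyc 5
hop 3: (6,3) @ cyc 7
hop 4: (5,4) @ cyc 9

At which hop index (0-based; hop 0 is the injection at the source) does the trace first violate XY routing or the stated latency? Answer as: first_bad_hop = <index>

hop 1: step (+1,+0), +2 cyc — ok
hop 2: step (+1,+0), +2 cyc — ok
hop 3: step (+2,+0), +2 cyc — BAD: non-unit step

first_bad_hop = 3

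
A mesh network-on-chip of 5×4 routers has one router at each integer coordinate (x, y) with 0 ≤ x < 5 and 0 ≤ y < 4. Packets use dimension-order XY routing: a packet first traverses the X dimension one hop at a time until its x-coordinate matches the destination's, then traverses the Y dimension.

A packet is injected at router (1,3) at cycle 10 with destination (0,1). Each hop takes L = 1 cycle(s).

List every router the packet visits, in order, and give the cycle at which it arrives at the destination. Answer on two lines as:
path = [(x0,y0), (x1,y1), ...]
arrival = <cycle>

#0 — 1,3 | c10
#1 — 0,3 | c11 | W
#2 — 0,2 | c12 | S
#3 — 0,1 | c13 | S

path = [(1,3), (0,3), (0,2), (0,1)]
arrival = 13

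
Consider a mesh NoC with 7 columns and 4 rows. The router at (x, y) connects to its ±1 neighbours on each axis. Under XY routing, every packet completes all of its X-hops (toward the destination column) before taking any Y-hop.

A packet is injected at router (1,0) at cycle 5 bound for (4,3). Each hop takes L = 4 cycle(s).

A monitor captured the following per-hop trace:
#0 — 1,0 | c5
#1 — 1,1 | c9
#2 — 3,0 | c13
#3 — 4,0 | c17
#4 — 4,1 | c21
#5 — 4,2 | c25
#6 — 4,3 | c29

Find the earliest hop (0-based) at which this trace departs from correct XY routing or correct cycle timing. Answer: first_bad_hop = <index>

check 1→ d=(0,1) cyc+4: BAD: Y-move but x=1≠4

first_bad_hop = 1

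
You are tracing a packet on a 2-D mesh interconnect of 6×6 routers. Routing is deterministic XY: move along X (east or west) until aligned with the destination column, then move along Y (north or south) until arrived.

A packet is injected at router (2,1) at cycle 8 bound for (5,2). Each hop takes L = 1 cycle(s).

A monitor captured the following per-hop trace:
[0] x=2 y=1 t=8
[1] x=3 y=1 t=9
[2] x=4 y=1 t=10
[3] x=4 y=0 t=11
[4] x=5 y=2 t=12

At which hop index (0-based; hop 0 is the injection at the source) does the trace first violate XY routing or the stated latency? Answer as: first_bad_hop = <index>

first_bad_hop = 3

[1] (+1,+0) / 1c ⇒ ok
[2] (+1,+0) / 1c ⇒ ok
[3] (+0,-1) / 1c ⇒ BAD: Y-move but x=4≠5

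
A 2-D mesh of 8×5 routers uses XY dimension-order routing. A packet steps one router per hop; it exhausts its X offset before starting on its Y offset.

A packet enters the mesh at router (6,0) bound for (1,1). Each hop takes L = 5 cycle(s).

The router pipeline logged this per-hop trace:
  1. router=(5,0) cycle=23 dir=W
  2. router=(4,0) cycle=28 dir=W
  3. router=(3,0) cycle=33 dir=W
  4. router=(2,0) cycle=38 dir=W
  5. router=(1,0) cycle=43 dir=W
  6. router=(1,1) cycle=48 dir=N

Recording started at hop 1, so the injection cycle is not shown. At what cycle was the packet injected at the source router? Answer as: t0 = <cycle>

At hop 1 the cycle is 23; in general cyc_k = t0 + kL.
Subtract one hop: t0 = 23 − 5 = 18.

t0 = 18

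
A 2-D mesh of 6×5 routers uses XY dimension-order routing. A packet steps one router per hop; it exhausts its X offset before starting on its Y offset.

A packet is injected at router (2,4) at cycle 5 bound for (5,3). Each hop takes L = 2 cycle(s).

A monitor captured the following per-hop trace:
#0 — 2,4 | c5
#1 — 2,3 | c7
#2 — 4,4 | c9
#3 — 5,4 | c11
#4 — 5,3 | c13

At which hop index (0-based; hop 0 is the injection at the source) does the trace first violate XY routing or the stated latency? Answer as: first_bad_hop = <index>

  1: Δx=+0 Δy=-1 Δt=2 [BAD: Y-move but x=2≠5]

first_bad_hop = 1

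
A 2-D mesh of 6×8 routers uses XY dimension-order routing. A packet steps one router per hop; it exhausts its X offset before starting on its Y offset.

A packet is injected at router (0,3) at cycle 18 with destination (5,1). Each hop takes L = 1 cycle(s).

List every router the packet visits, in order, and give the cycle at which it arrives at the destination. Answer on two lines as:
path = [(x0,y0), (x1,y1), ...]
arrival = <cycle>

path = [(0,3), (1,3), (2,3), (3,3), (4,3), (5,3), (5,2), (5,1)]
arrival = 25

src (0,3)  cyc=18
E→(1,3)  cyc=19
E→(2,3)  cyc=20
E→(3,3)  cyc=21
E→(4,3)  cyc=22
E→(5,3)  cyc=23
S→(5,2)  cyc=24
S→(5,1)  cyc=25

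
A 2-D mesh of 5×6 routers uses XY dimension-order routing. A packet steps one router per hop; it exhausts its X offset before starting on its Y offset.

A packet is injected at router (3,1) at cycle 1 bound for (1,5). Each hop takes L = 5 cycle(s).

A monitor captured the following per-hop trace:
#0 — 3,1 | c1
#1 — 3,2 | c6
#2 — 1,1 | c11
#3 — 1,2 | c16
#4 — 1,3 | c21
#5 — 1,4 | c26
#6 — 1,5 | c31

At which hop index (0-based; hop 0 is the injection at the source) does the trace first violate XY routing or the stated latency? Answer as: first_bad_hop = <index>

first_bad_hop = 1

  1: Δx=+0 Δy=+1 Δt=5 [BAD: Y-move but x=3≠1]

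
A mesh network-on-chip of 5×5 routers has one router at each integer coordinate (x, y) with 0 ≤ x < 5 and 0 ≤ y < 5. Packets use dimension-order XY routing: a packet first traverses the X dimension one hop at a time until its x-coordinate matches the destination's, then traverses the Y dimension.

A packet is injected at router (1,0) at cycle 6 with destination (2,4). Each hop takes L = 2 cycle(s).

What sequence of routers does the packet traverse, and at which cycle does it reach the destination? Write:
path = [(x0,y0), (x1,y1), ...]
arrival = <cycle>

src (1,0)  cyc=6
E→(2,0)  cyc=8
N→(2,1)  cyc=10
N→(2,2)  cyc=12
N→(2,3)  cyc=14
N→(2,4)  cyc=16

path = [(1,0), (2,0), (2,1), (2,2), (2,3), (2,4)]
arrival = 16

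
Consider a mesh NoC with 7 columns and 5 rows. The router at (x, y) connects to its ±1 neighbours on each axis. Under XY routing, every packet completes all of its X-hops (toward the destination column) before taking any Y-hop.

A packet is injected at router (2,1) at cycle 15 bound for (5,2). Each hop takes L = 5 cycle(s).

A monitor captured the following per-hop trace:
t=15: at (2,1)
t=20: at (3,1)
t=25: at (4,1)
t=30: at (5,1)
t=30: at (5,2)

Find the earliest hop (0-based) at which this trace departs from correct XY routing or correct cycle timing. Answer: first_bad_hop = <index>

  1: Δx=+1 Δy=+0 Δt=5 [ok]
  2: Δx=+1 Δy=+0 Δt=5 [ok]
  3: Δx=+1 Δy=+0 Δt=5 [ok]
  4: Δx=+0 Δy=+1 Δt=0 [BAD: Δcyc=0≠L]

first_bad_hop = 4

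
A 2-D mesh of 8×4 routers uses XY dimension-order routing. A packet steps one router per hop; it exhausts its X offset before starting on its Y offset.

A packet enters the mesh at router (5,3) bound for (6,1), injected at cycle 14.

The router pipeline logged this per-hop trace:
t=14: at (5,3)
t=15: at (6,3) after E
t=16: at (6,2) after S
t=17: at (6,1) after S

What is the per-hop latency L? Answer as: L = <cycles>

cyc[1] − cyc[0] = 15 − 14 = 1.
One hop costs L cycles, so L = 1.

L = 1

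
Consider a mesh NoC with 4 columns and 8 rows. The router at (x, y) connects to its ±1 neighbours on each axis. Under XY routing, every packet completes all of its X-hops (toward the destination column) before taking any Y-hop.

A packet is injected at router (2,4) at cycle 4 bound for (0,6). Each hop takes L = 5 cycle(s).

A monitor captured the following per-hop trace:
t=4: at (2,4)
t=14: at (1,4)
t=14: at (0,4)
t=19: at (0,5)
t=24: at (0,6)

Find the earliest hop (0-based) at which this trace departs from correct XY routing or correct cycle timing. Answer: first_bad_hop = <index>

first_bad_hop = 1

hop 1: step (-1,+0), +10 cyc — BAD: Δcyc=10≠L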